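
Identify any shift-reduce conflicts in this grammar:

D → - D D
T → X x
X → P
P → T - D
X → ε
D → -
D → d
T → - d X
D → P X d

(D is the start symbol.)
Yes — I0: [X → .] vs [D → . -]; I1: [D → - .] vs [D → . -]; I3: [X → .] vs [T → . - d X]; I8: [X → .] vs [D → . -]; I14: [X → .] vs [T → . - d X]; I15: [T → - d X .] vs [T → X . x]; I16: [X → .] vs [D → . -]; I17: [D → d .] vs [T → . - d X]

A shift-reduce conflict occurs when an LR(0) state has both:
  - a complete (reduce) item [A → α .] (dot at the end), and
  - a shift item [B → β . c γ] (dot before a terminal).

Augment with D' → D and build the canonical LR(0) collection (I0 = CLOSURE({[D' → . D]}), then GOTO on every symbol after a dot until no new states appear). It has 19 states:
  I0: { [D → . - D D], [D → . -], [D → . P X d], [D → . d], [D' → . D], [P → . T - D], [T → . - d X], [T → . X x], [X → . P], [X → .] }  — shift, reduce
  I1: { [D → - . D D], [D → - .], [D → . - D D], [D → . -], [D → . P X d], [D → . d], [P → . T - D], [T → - . d X], [T → . - d X], [T → . X x], [X → . P], [X → .] }  — shift, 2 reduces
  I2: { [D' → D .] }  — accept
  I3: { [D → P . X d], [P → . T - D], [T → . - d X], [T → . X x], [X → . P], [X → .], [X → P .] }  — shift, 2 reduces
  I4: { [P → T . - D] }  — shift
  I5: { [T → X . x] }  — shift
  I6: { [D → d .] }  — reduce
  I7: { [T → X x .] }  — reduce
  I8: { [D → . - D D], [D → . -], [D → . P X d], [D → . d], [P → . T - D], [P → T - . D], [T → . - d X], [T → . X x], [X → . P], [X → .] }  — shift, reduce
  I9: { [P → T - D .] }  — reduce
  I10: { [T → - . d X] }  — shift
  I11: { [X → P .] }  — reduce
  I12: { [D → P X . d], [T → X . x] }  — shift
  I13: { [D → P X d .] }  — reduce
  I14: { [P → . T - D], [T → - d . X], [T → . - d X], [T → . X x], [X → . P], [X → .] }  — shift, reduce
  I15: { [T → - d X .], [T → X . x] }  — shift, reduce
  I16: { [D → - D . D], [D → . - D D], [D → . -], [D → . P X d], [D → . d], [P → . T - D], [T → . - d X], [T → . X x], [X → . P], [X → .] }  — shift, reduce
  I17: { [D → d .], [P → . T - D], [T → - d . X], [T → . - d X], [T → . X x], [X → . P], [X → .] }  — shift, 2 reduces
  I18: { [D → - D D .] }  — reduce

I0 contains reduce item [X → .] and shift items [D → . -], [D → . - D D], [D → . d], [T → . - d X] — shift-reduce conflict.
I1 contains reduce items [D → - .], [X → .] and shift items [D → . -], [D → . - D D], [D → . d], [T → . - d X], [T → - . d X] — shift-reduce conflict.
I3 contains reduce items [X → .], [X → P .] and shift item [T → . - d X] — shift-reduce conflict.
I8 contains reduce item [X → .] and shift items [D → . -], [D → . - D D], [D → . d], [T → . - d X] — shift-reduce conflict.
I14 contains reduce item [X → .] and shift item [T → . - d X] — shift-reduce conflict.
I15 contains reduce item [T → - d X .] and shift item [T → X . x] — shift-reduce conflict.
I16 contains reduce item [X → .] and shift items [D → . -], [D → . - D D], [D → . d], [T → . - d X] — shift-reduce conflict.
I17 contains reduce items [D → d .], [X → .] and shift item [T → . - d X] — shift-reduce conflict.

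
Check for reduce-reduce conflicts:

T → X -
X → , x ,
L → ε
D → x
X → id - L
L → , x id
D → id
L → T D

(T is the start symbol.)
Augment with T' → T and build the canonical LR(0) collection (I0 = CLOSURE({[T' → . T]}), then GOTO on every symbol after a dot until no new states appear). It has 17 states:
  I0: { [T → . X -], [T' → . T], [X → . , x ,], [X → . id - L] }  — shift
  I1: { [X → , . x ,] }  — shift
  I2: { [T' → T .] }  — accept
  I3: { [T → X . -] }  — shift
  I4: { [X → id . - L] }  — shift
  I5: { [L → . , x id], [L → . T D], [L → .], [T → . X -], [X → . , x ,], [X → . id - L], [X → id - . L] }  — shift, reduce
  I6: { [L → , . x id], [X → , . x ,] }  — shift
  I7: { [X → id - L .] }  — reduce
  I8: { [D → . id], [D → . x], [L → T . D] }  — shift
  I9: { [L → T D .] }  — reduce
  I10: { [D → id .] }  — reduce
  I11: { [D → x .] }  — reduce
  I12: { [L → , x . id], [X → , x . ,] }  — shift
  I13: { [X → , x , .] }  — reduce
  I14: { [L → , x id .] }  — reduce
  I15: { [T → X - .] }  — reduce
  I16: { [X → , x . ,] }  — shift

No state contains more than one complete item.

Answer: No reduce-reduce conflicts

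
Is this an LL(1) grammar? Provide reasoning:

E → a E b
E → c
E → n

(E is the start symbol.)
Yes, the grammar is LL(1).

For E:
  PREDICT(E → a E b) = { 'a' }
  PREDICT(E → c) = { 'c' }
  PREDICT(E → n) = { 'n' }

All predict sets are disjoint. The grammar IS LL(1).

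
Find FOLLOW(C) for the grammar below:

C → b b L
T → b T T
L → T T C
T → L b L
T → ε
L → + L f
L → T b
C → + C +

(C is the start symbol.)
{ $, '+', 'b', 'f' }

To compute FOLLOW(C), find every occurrence of C on a right-hand side N → α C β: add FIRST(β) \ {ε}, and if β is empty or nullable also add FOLLOW(N). Iterate to a fixed point.

C is the start symbol, so $ ∈ FOLLOW(C).
In L → T T C: C is at the end, add FOLLOW(L)
In C → + C +: C is followed by '+', add FIRST('+') \ {ε} = { '+' }

The FOLLOW sets referred to above (computed the same way, to a fixed point):
  FOLLOW(L) = { $, '+', 'b', 'f' }

Taking the union: FOLLOW(C) = { $, '+', 'b', 'f' }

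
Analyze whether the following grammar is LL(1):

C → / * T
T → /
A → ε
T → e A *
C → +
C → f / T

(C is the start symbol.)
Yes, the grammar is LL(1).

A grammar is LL(1) if for each non-terminal N with multiple productions, the predict sets of those productions are pairwise disjoint, where PREDICT(N → α) = (FIRST(α) \ {ε}) ∪ (FOLLOW(N) if α ⇒* ε).

For C:
  PREDICT(C → '/' '*' T) = { '/' }
  PREDICT(C → '+') = { '+' }
  PREDICT(C → f '/' T) = { 'f' }
For T:
  PREDICT(T → '/') = { '/' }
  PREDICT(T → e A '*') = { 'e' }
A has a single production, so nothing to check there.

All predict sets are disjoint. The grammar IS LL(1).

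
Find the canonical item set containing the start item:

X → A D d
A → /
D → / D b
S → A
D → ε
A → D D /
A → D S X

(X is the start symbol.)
First, augment the grammar with X' → X
I₀ = CLOSURE({ [X' → . X] }):
  [X' → . X] has the dot before X: add [X → . A D d]
  [X → . A D d] has the dot before A: add [A → . /], [A → . D D /], [A → . D S X]
  [A → . D D /] has the dot before D: add [D → . / D b], [D → .]
No further items can be added.

I₀ = { [A → . /], [A → . D D /], [A → . D S X], [D → . / D b], [D → .], [X → . A D d], [X' → . X] }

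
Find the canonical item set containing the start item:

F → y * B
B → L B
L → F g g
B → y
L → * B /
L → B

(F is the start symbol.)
{ [F → . y * B], [F' → . F] }

First, augment the grammar with F' → F
I₀ = CLOSURE({ [F' → . F] }):
  [F' → . F] has the dot before F: add [F → . y * B]
No further items can be added.

I₀ = { [F → . y * B], [F' → . F] }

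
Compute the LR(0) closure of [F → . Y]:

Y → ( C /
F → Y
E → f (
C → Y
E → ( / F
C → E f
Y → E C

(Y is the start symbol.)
To compute CLOSURE, for each item [A → α.Bβ] where B is a non-terminal, add [B → .γ] for all productions B → γ; repeat for the newly added items until nothing changes.

Start with: [F → . Y]
  [F → . Y] has the dot before Y: add [Y → . ( C /], [Y → . E C]
  [Y → . E C] has the dot before E: add [E → . f (], [E → . ( / F]
No further items can be added.

CLOSURE = { [E → . ( / F], [E → . f (], [F → . Y], [Y → . ( C /], [Y → . E C] }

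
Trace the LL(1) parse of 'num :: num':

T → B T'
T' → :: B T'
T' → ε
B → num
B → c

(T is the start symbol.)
LL(1) parsing maintains a stack (initially the start symbol over $) and the input. At each step: if the stack top is a terminal, match it against the current input token; if it is a non-terminal N, replace it with the RHS of M[N, lookahead] (the unique production whose predict set contains the lookahead).

Stack is shown with the top on the left.

Stack      Input         Action
-------------------------------
T $        num :: num $  output T → B T'
B T' $     num :: num $  output B → num
num T' $   num :: num $  match 'num'
T' $       :: num $      output T' → :: B T'
:: B T' $  :: num $      match '::'
B T' $     num $         output B → num
num T' $   num $         match 'num'
T' $       $             output T' → ε
$          $             accept

The string is accepted.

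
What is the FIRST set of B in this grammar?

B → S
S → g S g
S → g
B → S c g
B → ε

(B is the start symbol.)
{ 'g', ε }

To compute FIRST(B), examine every production with B on the left-hand side, reading each right-hand side left to right until a non-nullable symbol is reached.

FIRST sets of the other non-terminals involved (by the same procedure, iterated to a fixed point):
  FIRST(S) = { 'g' }

From B → S:
  - S is a non-terminal: add FIRST(S) \ {ε} = { 'g' }
    S is not nullable, so stop
From B → S c g:
  - S is a non-terminal: add FIRST(S) \ {ε} = { 'g' }
    S is not nullable, so stop
From B → ε:
  - ε-production, so ε ∈ FIRST(B)

Collecting: FIRST(B) = { 'g', ε }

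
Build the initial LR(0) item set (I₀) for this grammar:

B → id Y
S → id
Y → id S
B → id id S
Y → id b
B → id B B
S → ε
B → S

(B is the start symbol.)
First, augment the grammar with B' → B
I₀ = CLOSURE({ [B' → . B] }):
  [B' → . B] has the dot before B: add [B → . id Y], [B → . id id S], [B → . id B B], [B → . S]
  [B → . S] has the dot before S: add [S → . id], [S → .]
No further items can be added.

I₀ = { [B → . S], [B → . id B B], [B → . id Y], [B → . id id S], [B' → . B], [S → . id], [S → .] }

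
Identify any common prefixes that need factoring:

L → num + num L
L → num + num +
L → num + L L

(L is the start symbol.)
Yes, L has productions with common prefix 'num +'

Left-factoring is needed when two productions for the same non-terminal
share a common prefix on the right-hand side.

Productions for L:
  L → num + num L
  L → num + num +
  L → num + L L

Found common prefix 'num +' in productions for L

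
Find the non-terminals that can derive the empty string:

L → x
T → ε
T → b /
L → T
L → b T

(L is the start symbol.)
{ 'L', 'T' }

A non-terminal is nullable if it can derive ε (the empty string): either it has an ε-production, or it has a production whose right-hand side consists entirely of nullable non-terminals.

ε-productions: T → ε
So T is immediately nullable.
L → T: every symbol on the right is nullable, so L is nullable too.
Every non-terminal is now nullable.
Nullable = { 'L', 'T' }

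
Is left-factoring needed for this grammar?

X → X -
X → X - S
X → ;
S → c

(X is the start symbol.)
Left-factoring is needed when two productions for the same non-terminal
share a common prefix on the right-hand side.

Productions for X:
  X → X -
  X → X - S
  X → ;

Found common prefix 'X -' in productions for X

Answer: Yes, X has productions with common prefix 'X -'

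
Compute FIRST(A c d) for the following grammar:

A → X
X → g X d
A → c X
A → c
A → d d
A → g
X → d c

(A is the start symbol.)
FIRST sets of the non-terminals involved (from the grammar, by fixed-point iteration):
  FIRST(A) = { 'c', 'd', 'g' }

To compute FIRST(A c d), process the symbols left to right:
Symbol A is a non-terminal. Add FIRST(A) \ {ε} = { 'c', 'd', 'g' }
A is not nullable (ε ∉ FIRST(A)), so stop here.
FIRST(A c d) = { 'c', 'd', 'g' }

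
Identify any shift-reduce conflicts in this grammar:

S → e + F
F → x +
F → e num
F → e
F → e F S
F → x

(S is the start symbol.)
Yes — I5: [F → e .] vs [F → . e]; I6: [F → x .] vs [F → x . +]

Augment with S' → S and build the canonical LR(0) collection (I0 = CLOSURE({[S' → . S]}), then GOTO on every symbol after a dot until no new states appear). It has 11 states:
  I0: { [S → . e + F], [S' → . S] }  — shift
  I1: { [S' → S .] }  — accept
  I2: { [S → e . + F] }  — shift
  I3: { [F → . e F S], [F → . e num], [F → . e], [F → . x +], [F → . x], [S → e + . F] }  — shift
  I4: { [S → e + F .] }  — reduce
  I5: { [F → . e F S], [F → . e num], [F → . e], [F → . x +], [F → . x], [F → e . F S], [F → e . num], [F → e .] }  — shift, reduce
  I6: { [F → x . +], [F → x .] }  — shift, reduce
  I7: { [F → x + .] }  — reduce
  I8: { [F → e F . S], [S → . e + F] }  — shift
  I9: { [F → e num .] }  — reduce
  I10: { [F → e F S .] }  — reduce

I5 contains reduce item [F → e .] and shift items [F → . e], [F → . e F S], [F → . e num], [F → e . num], [F → . x], [F → . x +] — shift-reduce conflict.
I6 contains reduce item [F → x .] and shift item [F → x . +] — shift-reduce conflict.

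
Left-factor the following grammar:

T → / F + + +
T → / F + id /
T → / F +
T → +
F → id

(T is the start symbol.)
T → / F + T'
T' → + +
T' → id /
T' → ε
T → +
F → id

Left-factoring transforms A → αβ₁ | αβ₂ into A → αA' and A' → β₁ | β₂
(α is the longest common prefix among the alternatives). Repeat until
no nonterminal has two alternatives with a common prefix.

Round 1: T has alternatives sharing prefix '/ F +'. Introduce T': T → / F + T'
  Add: T' → + +
  Add: T' → id /
  Add: T' → ε

No remaining common prefixes — done.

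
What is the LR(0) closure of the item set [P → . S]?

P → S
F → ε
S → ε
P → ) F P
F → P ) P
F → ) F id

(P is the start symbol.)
{ [P → . S], [S → .] }

To compute CLOSURE, for each item [A → α.Bβ] where B is a non-terminal, add [B → .γ] for all productions B → γ; repeat for the newly added items until nothing changes.

Start with: [P → . S]
  [P → . S] has the dot before S: add [S → .]
No further items can be added.

CLOSURE = { [P → . S], [S → .] }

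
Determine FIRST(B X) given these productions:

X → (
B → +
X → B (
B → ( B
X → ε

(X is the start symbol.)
{ '(', '+' }

FIRST sets of the non-terminals involved (from the grammar, by fixed-point iteration):
  FIRST(B) = { '(', '+' }

To compute FIRST(B X), process the symbols left to right:
Symbol B is a non-terminal. Add FIRST(B) \ {ε} = { '(', '+' }
B is not nullable (ε ∉ FIRST(B)), so stop here.
FIRST(B X) = { '(', '+' }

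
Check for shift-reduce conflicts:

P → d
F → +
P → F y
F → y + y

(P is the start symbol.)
Augment with P' → P and build the canonical LR(0) collection (I0 = CLOSURE({[P' → . P]}), then GOTO on every symbol after a dot until no new states appear). It has 9 states:
  I0: { [F → . +], [F → . y + y], [P → . F y], [P → . d], [P' → . P] }  — shift
  I1: { [F → + .] }  — reduce
  I2: { [P → F . y] }  — shift
  I3: { [P' → P .] }  — accept
  I4: { [P → d .] }  — reduce
  I5: { [F → y . + y] }  — shift
  I6: { [F → y + . y] }  — shift
  I7: { [F → y + y .] }  — reduce
  I8: { [P → F y .] }  — reduce

No state contains both a complete item and a shift item.

Answer: No shift-reduce conflicts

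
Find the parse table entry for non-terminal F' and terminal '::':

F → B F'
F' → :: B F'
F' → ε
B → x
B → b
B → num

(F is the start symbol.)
To find M[F', '::'], we find productions for F' where '::' is in the predict set (PREDICT(N → α) = (FIRST(α) \ {ε}) ∪ (FOLLOW(N) if α ⇒* ε)).

Relevant sets:
  FOLLOW(F') = { $ }

F' → :: B F': PREDICT = { '::' }
  '::' is in predict set, so this production goes in M[F', '::']
F' → ε: PREDICT = { $ }

M[F', '::'] = F' → :: B F'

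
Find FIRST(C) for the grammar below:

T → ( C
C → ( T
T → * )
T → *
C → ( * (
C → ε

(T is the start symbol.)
{ '(', ε }

To compute FIRST(C), examine every production with C on the left-hand side, reading each right-hand side left to right until a non-nullable symbol is reached.

From C → ( T:
  - '(' is a terminal: add '(' and stop
From C → ( * (:
  - '(' is a terminal: add '(' and stop
From C → ε:
  - ε-production, so ε ∈ FIRST(C)

Collecting: FIRST(C) = { '(', ε }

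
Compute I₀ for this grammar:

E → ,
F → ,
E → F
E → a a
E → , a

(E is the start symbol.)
First, augment the grammar with E' → E
I₀ = CLOSURE({ [E' → . E] }):
  [E' → . E] has the dot before E: add [E → . ,], [E → . F], [E → . a a], [E → . , a]
  [E → . F] has the dot before F: add [F → . ,]
No further items can be added.

I₀ = { [E → . , a], [E → . ,], [E → . F], [E → . a a], [E' → . E], [F → . ,] }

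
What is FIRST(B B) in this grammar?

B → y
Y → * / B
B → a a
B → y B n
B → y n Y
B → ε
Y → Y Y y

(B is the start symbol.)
FIRST sets of the non-terminals involved (from the grammar, by fixed-point iteration):
  FIRST(B) = { 'a', 'y', ε }

To compute FIRST(B B), process the symbols left to right:
Symbol B is a non-terminal. Add FIRST(B) \ {ε} = { 'a', 'y' }
B is nullable (ε ∈ FIRST(B)), continue to the next symbol.
Symbol B is a non-terminal. Add FIRST(B) \ {ε} = { 'a', 'y' }
B is nullable (ε ∈ FIRST(B)), continue to the next symbol.
All symbols are nullable, so ε is in the result.
FIRST(B B) = { 'a', 'y', ε }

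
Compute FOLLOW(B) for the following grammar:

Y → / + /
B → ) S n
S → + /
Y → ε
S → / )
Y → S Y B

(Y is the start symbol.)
In Y → S Y B: B is at the end, add FOLLOW(Y)

The FOLLOW sets referred to above (computed the same way, to a fixed point):
  FOLLOW(Y) = { $, ')' }

Taking the union: FOLLOW(B) = { $, ')' }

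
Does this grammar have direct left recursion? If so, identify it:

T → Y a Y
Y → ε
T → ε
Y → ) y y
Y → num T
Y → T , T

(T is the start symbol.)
No direct left recursion

T → Y a Y: starts with Y
Y → ε: starts with ε
T → ε: starts with ε
Y → ) y y: starts with ')'
Y → num T: starts with num
Y → T , T: starts with T

No direct left recursion found.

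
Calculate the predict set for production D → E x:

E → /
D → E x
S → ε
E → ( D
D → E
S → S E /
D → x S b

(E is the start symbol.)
{ '(', '/' }

PREDICT(D → E x) = (FIRST(RHS) \ {ε}) ∪ (FOLLOW(D) if ε ∈ FIRST(RHS), i.e. RHS ⇒* ε)
FIRST(E) = { '(', '/' }
FIRST(E x) = { '(', '/' }
ε ∉ FIRST(E x), so FOLLOW(D) is not added.
PREDICT(D → E x) = { '(', '/' }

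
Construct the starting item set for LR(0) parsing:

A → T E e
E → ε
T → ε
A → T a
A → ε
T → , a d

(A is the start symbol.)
First, augment the grammar with A' → A
I₀ = CLOSURE({ [A' → . A] }):
  [A' → . A] has the dot before A: add [A → . T E e], [A → . T a], [A → .]
  [A → . T E e] has the dot before T: add [T → .], [T → . , a d]
No further items can be added.

I₀ = { [A → . T E e], [A → . T a], [A → .], [A' → . A], [T → . , a d], [T → .] }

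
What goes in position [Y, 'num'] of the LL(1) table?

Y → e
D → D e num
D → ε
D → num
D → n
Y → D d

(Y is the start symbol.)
Y → D d

To find M[Y, 'num'], we find productions for Y where 'num' is in the predict set (PREDICT(N → α) = (FIRST(α) \ {ε}) ∪ (FOLLOW(N) if α ⇒* ε)).

Relevant sets:
  FIRST(D) = { 'e', 'n', 'num', ε }

Y → e: PREDICT = { 'e' }
Y → D d: PREDICT = { 'd', 'e', 'n', 'num' }
  'num' is in predict set, so this production goes in M[Y, 'num']

M[Y, 'num'] = Y → D d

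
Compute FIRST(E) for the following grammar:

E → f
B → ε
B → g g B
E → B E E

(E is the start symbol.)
{ 'f', 'g' }

FIRST sets of the other non-terminals involved (by the same procedure, iterated to a fixed point):
  FIRST(B) = { 'g', ε }

From E → f:
  - f is a terminal: add 'f' and stop
From E → B E E:
  - B is a non-terminal: add FIRST(B) \ {ε} = { 'g' }
    B is nullable, so continue to the next symbol
  - E is the symbol being defined: contributes nothing new
    E is not nullable, so stop

Collecting: FIRST(E) = { 'f', 'g' }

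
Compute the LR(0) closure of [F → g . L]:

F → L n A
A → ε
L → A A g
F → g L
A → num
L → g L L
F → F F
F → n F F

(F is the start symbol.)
Start with: [F → g . L]
  [F → g . L] has the dot before L: add [L → . A A g], [L → . g L L]
  [L → . A A g] has the dot before A: add [A → .], [A → . num]
No further items can be added.

CLOSURE = { [A → . num], [A → .], [F → g . L], [L → . A A g], [L → . g L L] }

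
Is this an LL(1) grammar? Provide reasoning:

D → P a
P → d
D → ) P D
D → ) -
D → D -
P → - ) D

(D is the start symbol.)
A grammar is LL(1) if for each non-terminal N with multiple productions, the predict sets of those productions are pairwise disjoint, where PREDICT(N → α) = (FIRST(α) \ {ε}) ∪ (FOLLOW(N) if α ⇒* ε).

Relevant sets:
  FIRST(P) = { '-', 'd' }
  FIRST(D) = { ')', '-', 'd' }

For D:
  PREDICT(D → P a) = { '-', 'd' }
  PREDICT(D → ')' P D) = { ')' }
  PREDICT(D → ')' '-') = { ')' }
  PREDICT(D → D '-') = { ')', '-', 'd' }
For P:
  PREDICT(P → d) = { 'd' }
  PREDICT(P → '-' ')' D) = { '-' }

Conflict found: Predict set conflict for D: { '-', 'd' }
The grammar is NOT LL(1).

Answer: No. Predict set conflict for D: { '-', 'd' }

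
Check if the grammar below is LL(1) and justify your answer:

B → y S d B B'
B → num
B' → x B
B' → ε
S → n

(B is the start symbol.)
No. Predict set conflict for B': { 'x' }

Relevant sets:
  FOLLOW(B') = { $, 'x' }

For B:
  PREDICT(B → y S d B B') = { 'y' }
  PREDICT(B → num) = { 'num' }
For B':
  PREDICT(B' → x B) = { 'x' }
  PREDICT(B' → ε) = { $, 'x' }
S has a single production, so nothing to check there.

Conflict found: Predict set conflict for B': { 'x' }
The grammar is NOT LL(1).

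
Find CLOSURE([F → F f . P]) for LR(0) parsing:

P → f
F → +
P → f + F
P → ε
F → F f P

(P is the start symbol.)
Start with: [F → F f . P]
  [F → F f . P] has the dot before P: add [P → . f], [P → . f + F], [P → .]
No further items can be added.

CLOSURE = { [F → F f . P], [P → . f + F], [P → . f], [P → .] }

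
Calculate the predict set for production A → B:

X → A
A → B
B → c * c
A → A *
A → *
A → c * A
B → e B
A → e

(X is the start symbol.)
PREDICT(A → B) = (FIRST(RHS) \ {ε}) ∪ (FOLLOW(A) if ε ∈ FIRST(RHS), i.e. RHS ⇒* ε)
FIRST(B) = { 'c', 'e' }
FIRST(B) = { 'c', 'e' }
ε ∉ FIRST(B), so FOLLOW(A) is not added.
PREDICT(A → B) = { 'c', 'e' }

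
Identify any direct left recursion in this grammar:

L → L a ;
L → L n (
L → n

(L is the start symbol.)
Yes, L is left-recursive

Direct left recursion occurs when N → N α for some non-terminal N (the right-hand side begins with the left-hand side itself).

L → L a ;: LEFT RECURSIVE (starts with L)
L → L n (: LEFT RECURSIVE (starts with L)
L → n: starts with n

The grammar has direct left recursion on: L.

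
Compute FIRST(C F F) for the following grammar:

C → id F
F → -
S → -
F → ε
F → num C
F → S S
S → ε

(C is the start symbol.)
{ 'id' }

FIRST sets of the non-terminals involved (from the grammar, by fixed-point iteration):
  FIRST(C) = { 'id' }

To compute FIRST(C F F), process the symbols left to right:
Symbol C is a non-terminal. Add FIRST(C) \ {ε} = { 'id' }
C is not nullable (ε ∉ FIRST(C)), so stop here.
FIRST(C F F) = { 'id' }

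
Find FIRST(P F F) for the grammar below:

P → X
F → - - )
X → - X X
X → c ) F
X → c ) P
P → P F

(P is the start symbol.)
{ '-', 'c' }

FIRST sets of the non-terminals involved (from the grammar, by fixed-point iteration):
  FIRST(P) = { '-', 'c' }

To compute FIRST(P F F), process the symbols left to right:
Symbol P is a non-terminal. Add FIRST(P) \ {ε} = { '-', 'c' }
P is not nullable (ε ∉ FIRST(P)), so stop here.
FIRST(P F F) = { '-', 'c' }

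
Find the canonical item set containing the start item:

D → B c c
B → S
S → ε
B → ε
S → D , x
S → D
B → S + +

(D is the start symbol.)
First, augment the grammar with D' → D
I₀ = CLOSURE({ [D' → . D] }):
  [D' → . D] has the dot before D: add [D → . B c c]
  [D → . B c c] has the dot before B: add [B → . S], [B → .], [B → . S + +]
  [B → . S] has the dot before S: add [S → .], [S → . D , x], [S → . D]
No further items can be added.

I₀ = { [B → . S + +], [B → . S], [B → .], [D → . B c c], [D' → . D], [S → . D , x], [S → . D], [S → .] }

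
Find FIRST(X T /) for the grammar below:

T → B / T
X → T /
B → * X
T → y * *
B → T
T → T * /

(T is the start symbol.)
FIRST sets of the non-terminals involved (from the grammar, by fixed-point iteration):
  FIRST(X) = { '*', 'y' }

To compute FIRST(X T /), process the symbols left to right:
Symbol X is a non-terminal. Add FIRST(X) \ {ε} = { '*', 'y' }
X is not nullable (ε ∉ FIRST(X)), so stop here.
FIRST(X T /) = { '*', 'y' }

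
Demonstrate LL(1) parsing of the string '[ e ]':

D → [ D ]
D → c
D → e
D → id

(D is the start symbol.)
LL(1) parsing maintains a stack (initially the start symbol over $) and the input. At each step: if the stack top is a terminal, match it against the current input token; if it is a non-terminal N, replace it with the RHS of M[N, lookahead] (the unique production whose predict set contains the lookahead).

Stack is shown with the top on the left.

Stack    Input    Action
------------------------
D $      [ e ] $  output D → [ D ]
[ D ] $  [ e ] $  match '['
D ] $    e ] $    output D → e
e ] $    e ] $    match 'e'
] $      ] $      match ']'
$        $        accept

The string is accepted.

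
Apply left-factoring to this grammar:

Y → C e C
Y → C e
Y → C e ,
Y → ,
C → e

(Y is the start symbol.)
Left-factoring transforms A → αβ₁ | αβ₂ into A → αA' and A' → β₁ | β₂
(α is the longest common prefix among the alternatives). Repeat until
no nonterminal has two alternatives with a common prefix.

Round 1: Y has alternatives sharing prefix 'C e'. Introduce Y': Y → C e Y'
  Add: Y' → C
  Add: Y' → ε
  Add: Y' → ,

No remaining common prefixes — done.

Resulting grammar:
Y → C e Y'
Y' → C
Y' → ε
Y' → ,
Y → ,
C → e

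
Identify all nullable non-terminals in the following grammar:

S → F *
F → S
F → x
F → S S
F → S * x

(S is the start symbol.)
None

A non-terminal is nullable if it can derive ε (the empty string): either it has an ε-production, or it has a production whose right-hand side consists entirely of nullable non-terminals.

There are no ε-productions, so no non-terminal can derive ε.
No non-terminals are nullable.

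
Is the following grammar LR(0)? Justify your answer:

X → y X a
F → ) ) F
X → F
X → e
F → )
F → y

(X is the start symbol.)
A grammar is LR(0) if no state in the canonical LR(0) collection has:
  - both a shift item (dot before a terminal) and a complete item (shift-reduce conflict), or
  - two or more complete items (reduce-reduce conflict; the accept item [X' → X .] counts as a complete item here).

Augment with X' → X and build the canonical LR(0) collection (I0 = CLOSURE({[X' → . X]}), then GOTO on every symbol after a dot until no new states appear). It has 11 states:
  I0: { [F → . ) ) F], [F → . )], [F → . y], [X → . F], [X → . e], [X → . y X a], [X' → . X] }  — shift
  I1: { [F → ) . ) F], [F → ) .] }  — shift, reduce
  I2: { [X → F .] }  — reduce
  I3: { [X' → X .] }  — accept
  I4: { [X → e .] }  — reduce
  I5: { [F → . ) ) F], [F → . )], [F → . y], [F → y .], [X → . F], [X → . e], [X → . y X a], [X → y . X a] }  — shift, reduce
  I6: { [X → y X . a] }  — shift
  I7: { [X → y X a .] }  — reduce
  I8: { [F → ) ) . F], [F → . ) ) F], [F → . )], [F → . y] }  — shift
  I9: { [F → ) ) F .] }  — reduce
  I10: { [F → y .] }  — reduce

Conflict in state I1:
  Shift-reduce conflict between [F → ) .] and [F → ) . ) F]
So the grammar is NOT LR(0).

Answer: No. Shift-reduce conflict between [F → ) .] and [F → ) . ) F]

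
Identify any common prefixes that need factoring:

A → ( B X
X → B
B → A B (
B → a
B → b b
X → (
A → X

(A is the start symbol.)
Left-factoring is needed when two productions for the same non-terminal
share a common prefix on the right-hand side.

Productions for A:
  A → ( B X
  A → X
Productions for X:
  X → B
  X → (
Productions for B:
  B → A B (
  B → a
  B → b b

No common prefixes found.

Answer: No, left-factoring is not needed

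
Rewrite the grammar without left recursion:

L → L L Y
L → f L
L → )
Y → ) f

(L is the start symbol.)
L → f L L'
L → ) L'
L' → L Y L'
L' → ε
Y → ) f

L is directly left-recursive. The standard transformation for
  A → A α₁ | ... | A α_m | β₁ | ... | β_n
is
  A  → β₁ A' | ... | β_n A'
  A' → α₁ A' | ... | α_m A' | ε

L → f L becomes L → f L L'
L → ) becomes L → ) L'
L → L L Y becomes L' → L Y L'
Add L' → ε

Productions for other non-terminals are unchanged:
  Y → ) f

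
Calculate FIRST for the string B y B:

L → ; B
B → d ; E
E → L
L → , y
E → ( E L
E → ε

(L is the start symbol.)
{ 'd' }

FIRST sets of the non-terminals involved (from the grammar, by fixed-point iteration):
  FIRST(B) = { 'd' }

To compute FIRST(B y B), process the symbols left to right:
Symbol B is a non-terminal. Add FIRST(B) \ {ε} = { 'd' }
B is not nullable (ε ∉ FIRST(B)), so stop here.
FIRST(B y B) = { 'd' }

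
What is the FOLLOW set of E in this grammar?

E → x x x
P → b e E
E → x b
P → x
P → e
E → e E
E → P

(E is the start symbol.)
E is the start symbol, so $ ∈ FOLLOW(E).
In P → b e E: E is at the end, add FOLLOW(P)
In E → e E: E is at the end; this adds FOLLOW(E) to itself — nothing new

The FOLLOW sets referred to above (computed the same way, to a fixed point):
  FOLLOW(P) = { $ }

Taking the union: FOLLOW(E) = { $ }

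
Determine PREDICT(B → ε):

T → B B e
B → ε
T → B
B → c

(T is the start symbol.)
PREDICT(B → ε) = (FIRST(RHS) \ {ε}) ∪ (FOLLOW(B) if ε ∈ FIRST(RHS), i.e. RHS ⇒* ε)
The right-hand side is ε (FIRST(ε) = { ε }), so the predict set is FOLLOW(B) = { $, 'c', 'e' }
PREDICT(B → ε) = { $, 'c', 'e' }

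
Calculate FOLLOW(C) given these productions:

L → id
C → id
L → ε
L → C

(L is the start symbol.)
In L → C: C is at the end, add FOLLOW(L)

The FOLLOW sets referred to above (computed the same way, to a fixed point):
  FOLLOW(L) = { $ }

Taking the union: FOLLOW(C) = { $ }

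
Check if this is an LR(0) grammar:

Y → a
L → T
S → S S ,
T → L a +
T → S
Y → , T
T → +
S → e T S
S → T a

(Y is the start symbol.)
A grammar is LR(0) if no state in the canonical LR(0) collection has:
  - both a shift item (dot before a terminal) and a complete item (shift-reduce conflict), or
  - two or more complete items (reduce-reduce conflict; the accept item [Y' → Y .] counts as a complete item here).

Augment with Y' → Y and build the canonical LR(0) collection (I0 = CLOSURE({[Y' → . Y]}), then GOTO on every symbol after a dot until no new states appear). It has 17 states:
  I0: { [Y → . , T], [Y → . a], [Y' → . Y] }  — shift
  I1: { [L → . T], [S → . S S ,], [S → . T a], [S → . e T S], [T → . +], [T → . L a +], [T → . S], [Y → , . T] }  — shift
  I2: { [Y' → Y .] }  — accept
  I3: { [Y → a .] }  — reduce
  I4: { [T → + .] }  — reduce
  I5: { [T → L . a +] }  — shift
  I6: { [L → . T], [S → . S S ,], [S → . T a], [S → . e T S], [S → S . S ,], [T → . +], [T → . L a +], [T → . S], [T → S .] }  — shift, reduce
  I7: { [L → T .], [S → T . a], [Y → , T .] }  — shift, 2 reduces
  I8: { [L → . T], [S → . S S ,], [S → . T a], [S → . e T S], [S → e . T S], [T → . +], [T → . L a +], [T → . S] }  — shift
  I9: { [L → . T], [L → T .], [S → . S S ,], [S → . T a], [S → . e T S], [S → T . a], [S → e T . S], [T → . +], [T → . L a +], [T → . S] }  — shift, reduce
  I10: { [L → . T], [S → . S S ,], [S → . T a], [S → . e T S], [S → S . S ,], [S → e T S .], [T → . +], [T → . L a +], [T → . S], [T → S .] }  — shift, 2 reduces
  I11: { [L → T .], [S → T . a] }  — shift, reduce
  I12: { [S → T a .] }  — reduce
  I13: { [L → . T], [S → . S S ,], [S → . T a], [S → . e T S], [S → S . S ,], [S → S S . ,], [T → . +], [T → . L a +], [T → . S], [T → S .] }  — shift, reduce
  I14: { [S → S S , .] }  — reduce
  I15: { [T → L a . +] }  — shift
  I16: { [T → L a + .] }  — reduce

Conflict in state I6:
  Shift-reduce conflict between [T → S .] and [S → . e T S]
So the grammar is NOT LR(0).

Answer: No. Shift-reduce conflict between [T → S .] and [S → . e T S]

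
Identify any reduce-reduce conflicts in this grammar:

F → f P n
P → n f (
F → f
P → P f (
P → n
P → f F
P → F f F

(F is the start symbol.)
No reduce-reduce conflicts

Augment with F' → F and build the canonical LR(0) collection (I0 = CLOSURE({[F' → . F]}), then GOTO on every symbol after a dot until no new states appear). It has 15 states:
  I0: { [F → . f P n], [F → . f], [F' → . F] }  — shift
  I1: { [F' → F .] }  — accept
  I2: { [F → . f P n], [F → . f], [F → f . P n], [F → f .], [P → . F f F], [P → . P f (], [P → . f F], [P → . n f (], [P → . n] }  — shift, reduce
  I3: { [P → F . f F] }  — shift
  I4: { [F → f P . n], [P → P . f (] }  — shift
  I5: { [F → . f P n], [F → . f], [F → f . P n], [F → f .], [P → . F f F], [P → . P f (], [P → . f F], [P → . n f (], [P → . n], [P → f . F] }  — shift, reduce
  I6: { [P → n . f (], [P → n .] }  — shift, reduce
  I7: { [P → n f . (] }  — shift
  I8: { [P → n f ( .] }  — reduce
  I9: { [P → F . f F], [P → f F .] }  — shift, reduce
  I10: { [F → . f P n], [F → . f], [P → F f . F] }  — shift
  I11: { [P → F f F .] }  — reduce
  I12: { [P → P f . (] }  — shift
  I13: { [F → f P n .] }  — reduce
  I14: { [P → P f ( .] }  — reduce

No state contains more than one complete item.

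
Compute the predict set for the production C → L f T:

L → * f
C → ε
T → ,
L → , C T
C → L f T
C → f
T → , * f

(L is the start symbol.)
PREDICT(C → L f T) = (FIRST(RHS) \ {ε}) ∪ (FOLLOW(C) if ε ∈ FIRST(RHS), i.e. RHS ⇒* ε)
FIRST(L) = { '*', ',' }
FIRST(L f T) = { '*', ',' }
ε ∉ FIRST(L f T), so FOLLOW(C) is not added.
PREDICT(C → L f T) = { '*', ',' }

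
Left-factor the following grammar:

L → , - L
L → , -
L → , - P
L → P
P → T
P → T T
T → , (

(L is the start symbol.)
Left-factoring transforms A → αβ₁ | αβ₂ into A → αA' and A' → β₁ | β₂
(α is the longest common prefix among the alternatives). Repeat until
no nonterminal has two alternatives with a common prefix.

Round 1: L has alternatives sharing prefix ', -'. Introduce L': L → , - L'
  Add: L' → L
  Add: L' → ε
  Add: L' → P

Round 2: P has alternatives sharing prefix 'T'. Introduce P': P → T P'
  Add: P' → ε
  Add: P' → T

No remaining common prefixes — done.

Resulting grammar:
L → , - L'
L' → L
L' → ε
L' → P
L → P
P → T P'
P' → ε
P' → T
T → , (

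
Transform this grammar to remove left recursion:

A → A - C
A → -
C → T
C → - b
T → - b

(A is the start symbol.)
A is directly left-recursive. The standard transformation for
  A → A α₁ | ... | A α_m | β₁ | ... | β_n
is
  A  → β₁ A' | ... | β_n A'
  A' → α₁ A' | ... | α_m A' | ε

A → - becomes A → - A'
A → A - C becomes A' → - C A'
Add A' → ε

Productions for other non-terminals are unchanged:
  C → T
  C → - b
  T → - b

Resulting grammar:
A → - A'
A' → - C A'
A' → ε
C → T
C → - b
T → - b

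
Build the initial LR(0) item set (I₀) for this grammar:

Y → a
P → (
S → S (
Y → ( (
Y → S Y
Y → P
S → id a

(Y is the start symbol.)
First, augment the grammar with Y' → Y
I₀ = CLOSURE({ [Y' → . Y] }):
  [Y' → . Y] has the dot before Y: add [Y → . a], [Y → . ( (], [Y → . S Y], [Y → . P]
  [Y → . S Y] has the dot before S: add [S → . S (], [S → . id a]
  [Y → . P] has the dot before P: add [P → . (]
No further items can be added.

I₀ = { [P → . (], [S → . S (], [S → . id a], [Y → . ( (], [Y → . P], [Y → . S Y], [Y → . a], [Y' → . Y] }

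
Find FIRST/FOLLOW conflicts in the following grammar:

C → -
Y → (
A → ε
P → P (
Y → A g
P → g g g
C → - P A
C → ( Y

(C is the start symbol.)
Nullable non-terminals: A.
A has a nullable alternative but only one production, so nothing to check.

C, P, Y have no nullable alternative, so no FIRST/FOLLOW check is needed there.

No FIRST/FOLLOW conflicts found.

Answer: No FIRST/FOLLOW conflicts.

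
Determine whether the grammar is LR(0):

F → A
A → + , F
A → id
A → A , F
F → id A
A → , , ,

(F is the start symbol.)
No. Shift-reduce conflict between [F → A .] and [A → A . , F]

A grammar is LR(0) if no state in the canonical LR(0) collection has:
  - both a shift item (dot before a terminal) and a complete item (shift-reduce conflict), or
  - two or more complete items (reduce-reduce conflict; the accept item [F' → F .] counts as a complete item here).

Augment with F' → F and build the canonical LR(0) collection (I0 = CLOSURE({[F' → . F]}), then GOTO on every symbol after a dot until no new states appear). It has 14 states:
  I0: { [A → . + , F], [A → . , , ,], [A → . A , F], [A → . id], [F → . A], [F → . id A], [F' → . F] }  — shift
  I1: { [A → + . , F] }  — shift
  I2: { [A → , . , ,] }  — shift
  I3: { [A → A . , F], [F → A .] }  — shift, reduce
  I4: { [F' → F .] }  — accept
  I5: { [A → . + , F], [A → . , , ,], [A → . A , F], [A → . id], [A → id .], [F → id . A] }  — shift, reduce
  I6: { [A → A . , F], [F → id A .] }  — shift, reduce
  I7: { [A → id .] }  — reduce
  I8: { [A → . + , F], [A → . , , ,], [A → . A , F], [A → . id], [A → A , . F], [F → . A], [F → . id A] }  — shift
  I9: { [A → A , F .] }  — reduce
  I10: { [A → , , . ,] }  — shift
  I11: { [A → , , , .] }  — reduce
  I12: { [A → + , . F], [A → . + , F], [A → . , , ,], [A → . A , F], [A → . id], [F → . A], [F → . id A] }  — shift
  I13: { [A → + , F .] }  — reduce

Conflict in state I3:
  Shift-reduce conflict between [F → A .] and [A → A . , F]
So the grammar is NOT LR(0).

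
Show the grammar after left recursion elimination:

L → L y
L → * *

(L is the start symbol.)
L → * * L'
L' → y L'
L' → ε

L is directly left-recursive. The standard transformation for
  A → A α₁ | ... | A α_m | β₁ | ... | β_n
is
  A  → β₁ A' | ... | β_n A'
  A' → α₁ A' | ... | α_m A' | ε

L → * * becomes L → * * L'
L → L y becomes L' → y L'
Add L' → ε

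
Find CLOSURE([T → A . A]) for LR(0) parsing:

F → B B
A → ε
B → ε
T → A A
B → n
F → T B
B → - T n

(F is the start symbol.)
{ [A → .], [T → A . A] }

To compute CLOSURE, for each item [A → α.Bβ] where B is a non-terminal, add [B → .γ] for all productions B → γ; repeat for the newly added items until nothing changes.

Start with: [T → A . A]
  [T → A . A] has the dot before A: add [A → .]
No further items can be added.

CLOSURE = { [A → .], [T → A . A] }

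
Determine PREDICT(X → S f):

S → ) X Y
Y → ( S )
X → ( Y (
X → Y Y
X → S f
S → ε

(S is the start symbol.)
PREDICT(X → S f) = (FIRST(RHS) \ {ε}) ∪ (FOLLOW(X) if ε ∈ FIRST(RHS), i.e. RHS ⇒* ε)
FIRST(S) = { ')', ε }
FIRST(S f) = { ')', 'f' }
ε ∉ FIRST(S f), so FOLLOW(X) is not added.
PREDICT(X → S f) = { ')', 'f' }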